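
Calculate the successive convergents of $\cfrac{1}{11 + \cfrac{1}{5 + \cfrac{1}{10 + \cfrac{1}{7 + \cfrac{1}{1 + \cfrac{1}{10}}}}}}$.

Using the convergent recurrence p_i = a_i*p_{i-1} + p_{i-2}, q_i = a_i*q_{i-1} + q_{i-2} with p_{-2}=0, p_{-1}=1, q_{-2}=1, q_{-1}=0:
  i=0: a_0=0, p_0 = 0*1 + 0 = 0, q_0 = 0*0 + 1 = 1.
  i=1: a_1=11, p_1 = 11*0 + 1 = 1, q_1 = 11*1 + 0 = 11.
  i=2: a_2=5, p_2 = 5*1 + 0 = 5, q_2 = 5*11 + 1 = 56.
  i=3: a_3=10, p_3 = 10*5 + 1 = 51, q_3 = 10*56 + 11 = 571.
  i=4: a_4=7, p_4 = 7*51 + 5 = 362, q_4 = 7*571 + 56 = 4053.
  i=5: a_5=1, p_5 = 1*362 + 51 = 413, q_5 = 1*4053 + 571 = 4624.
  i=6: a_6=10, p_6 = 10*413 + 362 = 4492, q_6 = 10*4624 + 4053 = 50293.

0/1, 1/11, 5/56, 51/571, 362/4053, 413/4624, 4492/50293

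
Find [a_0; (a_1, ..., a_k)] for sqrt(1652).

[40; (1, 1, 1, 4, 2, 2, 2, 4, 1, 1, 1, 80)]

Write x_i = (sqrt(1652) + m_i)/d_i with (m_0, d_0) = (0, 1). a_0 = floor(sqrt(1652)) = 40, since 40^2 = 1600 <= 1652 < 1681 = 41^2.
Iterate m_{i+1} = d_i*a_i - m_i, d_{i+1} = (1652 - m_{i+1}^2)/d_i, a_{i+1} = floor((a_0 + m_{i+1})/d_{i+1}):
  m_1 = 1*40 - 0 = 40, d_1 = (1652 - 40^2)/1 = 52/1 = 52, a_1 = floor((40 + 40)/52) = 1.
  m_2 = 52*1 - 40 = 12, d_2 = (1652 - 12^2)/52 = 1508/52 = 29, a_2 = floor((40 + 12)/29) = 1.
  m_3 = 29*1 - 12 = 17, d_3 = (1652 - 17^2)/29 = 1363/29 = 47, a_3 = floor((40 + 17)/47) = 1.
  m_4 = 47*1 - 17 = 30, d_4 = (1652 - 30^2)/47 = 752/47 = 16, a_4 = floor((40 + 30)/16) = 4.
  m_5 = 16*4 - 30 = 34, d_5 = (1652 - 34^2)/16 = 496/16 = 31, a_5 = floor((40 + 34)/31) = 2.
  m_6 = 31*2 - 34 = 28, d_6 = (1652 - 28^2)/31 = 868/31 = 28, a_6 = floor((40 + 28)/28) = 2.
  m_7 = 28*2 - 28 = 28, d_7 = (1652 - 28^2)/28 = 868/28 = 31, a_7 = floor((40 + 28)/31) = 2.
  m_8 = 31*2 - 28 = 34, d_8 = (1652 - 34^2)/31 = 496/31 = 16, a_8 = floor((40 + 34)/16) = 4.
  m_9 = 16*4 - 34 = 30, d_9 = (1652 - 30^2)/16 = 752/16 = 47, a_9 = floor((40 + 30)/47) = 1.
  m_10 = 47*1 - 30 = 17, d_10 = (1652 - 17^2)/47 = 1363/47 = 29, a_10 = floor((40 + 17)/29) = 1.
  m_11 = 29*1 - 17 = 12, d_11 = (1652 - 12^2)/29 = 1508/29 = 52, a_11 = floor((40 + 12)/52) = 1.
  m_12 = 52*1 - 12 = 40, d_12 = (1652 - 40^2)/52 = 52/52 = 1, a_12 = floor((40 + 40)/1) = 80.
  m_13 = 1*80 - 40 = 40, d_13 = (1652 - 40^2)/1 = 52/1 = 52: (m_13, d_13) = (m_1, d_1) = (40, 52), so from here the quotients repeat a_1, ..., a_12; the period length is 12.
Hence the expansion of sqrt(1652) is a_0 = 40 followed by the repeating block 1, 1, 1, 4, 2, 2, 2, 4, 1, 1, 1, 80 (period 12).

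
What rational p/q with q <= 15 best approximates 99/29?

Expand x = 99/29 as a continued fraction with the Euclidean algorithm:
  99 = 3*29 + 12, so a_0 = 3.
  29 = 2*12 + 5, so a_1 = 2.
  12 = 2*5 + 2, so a_2 = 2.
  5 = 2*2 + 1, so a_3 = 2.
  2 = 2*1 + 0, so a_4 = 2.
so x = [3; 2, 2, 2, 2].
Convergents (p_i = a_i*p_{i-1} + p_{i-2}, q_i = a_i*q_{i-1} + q_{i-2} with p_{-2}=0, p_{-1}=1, q_{-2}=1, q_{-1}=0), until the denominator exceeds 15:
  i=0: a_0=3, p_0 = 3*1 + 0 = 3, q_0 = 3*0 + 1 = 1.
  i=1: a_1=2, p_1 = 2*3 + 1 = 7, q_1 = 2*1 + 0 = 2.
  i=2: a_2=2, p_2 = 2*7 + 3 = 17, q_2 = 2*2 + 1 = 5.
  i=3: a_3=2, p_3 = 2*17 + 7 = 41, q_3 = 2*5 + 2 = 12.
  i=4: a_4=2, p_4 = 2*41 + 17 = 99, q_4 = 2*12 + 5 = 29.
q_4 = 29 > 15, so the last convergent with denominator <= 15 is p_3/q_3 = 41/12.
The closest fraction with denominator <= 15 is either p_3/q_3 or the intermediate fraction (k*p_3 + p_2)/(k*q_3 + q_2) with the largest k >= 1 whose denominator stays <= 15; these approach x as k grows, and every other convergent or intermediate fraction in range is farther away.
Largest k: floor((15 - q_2)/q_3) = floor((15 - 5)/12) = 0.
Since k = 0, no intermediate fraction beyond p_3/q_3 has denominator <= 15, so the convergent 41/12 is the closest (its error is |99*12 - 41*29|/(29*12) = 1/348).

41/12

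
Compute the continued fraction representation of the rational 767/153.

[5; 76, 2]

Run the Euclidean algorithm on 767 and 153; the successive quotients are the partial quotients a_0, a_1, ... (each step inverts the fractional part left over by the previous one):
  767 = 5*153 + 2, so a_0 = 5.
  153 = 76*2 + 1, so a_1 = 76.
  2 = 2*1 + 0, so a_2 = 2.
The remainder reaches 0 after 3 divisions, so the expansion has 3 partial quotients, read off in order.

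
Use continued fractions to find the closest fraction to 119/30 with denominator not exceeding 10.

4/1

Expand x = 119/30 as a continued fraction with the Euclidean algorithm:
  119 = 3*30 + 29, so a_0 = 3.
  30 = 1*29 + 1, so a_1 = 1.
  29 = 29*1 + 0, so a_2 = 29.
so x = [3; 1, 29].
Convergents (p_i = a_i*p_{i-1} + p_{i-2}, q_i = a_i*q_{i-1} + q_{i-2} with p_{-2}=0, p_{-1}=1, q_{-2}=1, q_{-1}=0), until the denominator exceeds 10:
  i=0: a_0=3, p_0 = 3*1 + 0 = 3, q_0 = 3*0 + 1 = 1.
  i=1: a_1=1, p_1 = 1*3 + 1 = 4, q_1 = 1*1 + 0 = 1.
  i=2: a_2=29, p_2 = 29*4 + 3 = 119, q_2 = 29*1 + 1 = 30.
q_2 = 30 > 10, so the last convergent with denominator <= 10 is p_1/q_1 = 4/1.
The closest fraction with denominator <= 10 is either p_1/q_1 or the intermediate fraction (k*p_1 + p_0)/(k*q_1 + q_0) with the largest k >= 1 whose denominator stays <= 10; these approach x as k grows, and every other convergent or intermediate fraction in range is farther away.
Largest k: floor((10 - q_0)/q_1) = floor((10 - 1)/1) = 9.
That gives (9*4 + 3)/(9*1 + 1) = 39/10.
Compare the errors: |x - 4/1| = |119*1 - 4*30|/(30*1) = 1/30, and |x - 39/10| = |119*10 - 39*30|/(30*10) = 20/300.
Cross-multiplying, 1*300 = 300 < 600 = 20*30, so 1/30 is smaller: the convergent 4/1 is closer to x than 39/10.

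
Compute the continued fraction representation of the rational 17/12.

[1; 2, 2, 2]

Run the Euclidean algorithm on 17 and 12; the successive quotients are the partial quotients a_0, a_1, ... (each step inverts the fractional part left over by the previous one):
  17 = 1*12 + 5, so a_0 = 1.
  12 = 2*5 + 2, so a_1 = 2.
  5 = 2*2 + 1, so a_2 = 2.
  2 = 2*1 + 0, so a_3 = 2.
The remainder reaches 0 after 4 divisions, so the expansion has 4 partial quotients, read off in order.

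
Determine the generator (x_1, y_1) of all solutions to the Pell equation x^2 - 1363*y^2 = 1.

(x, y) = (3451726, 93495)

First expand sqrt(1363) as a continued fraction. With x_i = (sqrt(1363) + m_i)/d_i and (m_0, d_0) = (0, 1): a_0 = floor(sqrt(1363)) = 36, since 36^2 = 1296 <= 1363 < 1369 = 37^2.
Iterate m_{i+1} = d_i*a_i - m_i, d_{i+1} = (1363 - m_{i+1}^2)/d_i, a_{i+1} = floor((a_0 + m_{i+1})/d_{i+1}):
  m_1 = 1*36 - 0 = 36, d_1 = (1363 - 36^2)/1 = 67/1 = 67, a_1 = floor((36 + 36)/67) = 1.
  m_2 = 67*1 - 36 = 31, d_2 = (1363 - 31^2)/67 = 402/67 = 6, a_2 = floor((36 + 31)/6) = 11.
  m_3 = 6*11 - 31 = 35, d_3 = (1363 - 35^2)/6 = 138/6 = 23, a_3 = floor((36 + 35)/23) = 3.
  m_4 = 23*3 - 35 = 34, d_4 = (1363 - 34^2)/23 = 207/23 = 9, a_4 = floor((36 + 34)/9) = 7.
  m_5 = 9*7 - 34 = 29, d_5 = (1363 - 29^2)/9 = 522/9 = 58, a_5 = floor((36 + 29)/58) = 1.
  m_6 = 58*1 - 29 = 29, d_6 = (1363 - 29^2)/58 = 522/58 = 9, a_6 = floor((36 + 29)/9) = 7.
  m_7 = 9*7 - 29 = 34, d_7 = (1363 - 34^2)/9 = 207/9 = 23, a_7 = floor((36 + 34)/23) = 3.
  m_8 = 23*3 - 34 = 35, d_8 = (1363 - 35^2)/23 = 138/23 = 6, a_8 = floor((36 + 35)/6) = 11.
  m_9 = 6*11 - 35 = 31, d_9 = (1363 - 31^2)/6 = 402/6 = 67, a_9 = floor((36 + 31)/67) = 1.
  m_10 = 67*1 - 31 = 36, d_10 = (1363 - 36^2)/67 = 67/67 = 1, a_10 = floor((36 + 36)/1) = 72.
  m_11 = 1*72 - 36 = 36, d_11 = (1363 - 36^2)/1 = 67/1 = 67: (m_11, d_11) = (m_1, d_1) = (36, 67), so from here the quotients repeat a_1, ..., a_10; the period length is 10.
So sqrt(1363) = [36; (1, 11, 3, 7, 1, 7, 3, 11, 1, 72)] with period length k = 10.
k is even, so the fundamental solution of x^2 - 1363y^2 = 1 is (p_{k-1}, q_{k-1}) = (p_9, q_9); compute convergents through index 9.
Convergents (p_i = a_i*p_{i-1} + p_{i-2}, q_i = a_i*q_{i-1} + q_{i-2} with p_{-2}=0, p_{-1}=1, q_{-2}=1, q_{-1}=0):
  i=0: a_0=36, p_0 = 36*1 + 0 = 36, q_0 = 36*0 + 1 = 1.
  i=1: a_1=1, p_1 = 1*36 + 1 = 37, q_1 = 1*1 + 0 = 1.
  i=2: a_2=11, p_2 = 11*37 + 36 = 443, q_2 = 11*1 + 1 = 12.
  i=3: a_3=3, p_3 = 3*443 + 37 = 1366, q_3 = 3*12 + 1 = 37.
  i=4: a_4=7, p_4 = 7*1366 + 443 = 10005, q_4 = 7*37 + 12 = 271.
  i=5: a_5=1, p_5 = 1*10005 + 1366 = 11371, q_5 = 1*271 + 37 = 308.
  i=6: a_6=7, p_6 = 7*11371 + 10005 = 89602, q_6 = 7*308 + 271 = 2427.
  i=7: a_7=3, p_7 = 3*89602 + 11371 = 280177, q_7 = 3*2427 + 308 = 7589.
  i=8: a_8=11, p_8 = 11*280177 + 89602 = 3171549, q_8 = 11*7589 + 2427 = 85906.
  i=9: a_9=1, p_9 = 1*3171549 + 280177 = 3451726, q_9 = 1*85906 + 7589 = 93495.
Check: 3451726^2 - 1363*93495^2 = 11914412379076 - 11914412379075 = 1, so (x, y) = (3451726, 93495) solves the equation, and by the theorem it is the least positive solution.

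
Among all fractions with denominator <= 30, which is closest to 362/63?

23/4

Expand x = 362/63 as a continued fraction with the Euclidean algorithm:
  362 = 5*63 + 47, so a_0 = 5.
  63 = 1*47 + 16, so a_1 = 1.
  47 = 2*16 + 15, so a_2 = 2.
  16 = 1*15 + 1, so a_3 = 1.
  15 = 15*1 + 0, so a_4 = 15.
so x = [5; 1, 2, 1, 15].
Convergents (p_i = a_i*p_{i-1} + p_{i-2}, q_i = a_i*q_{i-1} + q_{i-2} with p_{-2}=0, p_{-1}=1, q_{-2}=1, q_{-1}=0), until the denominator exceeds 30:
  i=0: a_0=5, p_0 = 5*1 + 0 = 5, q_0 = 5*0 + 1 = 1.
  i=1: a_1=1, p_1 = 1*5 + 1 = 6, q_1 = 1*1 + 0 = 1.
  i=2: a_2=2, p_2 = 2*6 + 5 = 17, q_2 = 2*1 + 1 = 3.
  i=3: a_3=1, p_3 = 1*17 + 6 = 23, q_3 = 1*3 + 1 = 4.
  i=4: a_4=15, p_4 = 15*23 + 17 = 362, q_4 = 15*4 + 3 = 63.
q_4 = 63 > 30, so the last convergent with denominator <= 30 is p_3/q_3 = 23/4.
The closest fraction with denominator <= 30 is either p_3/q_3 or the intermediate fraction (k*p_3 + p_2)/(k*q_3 + q_2) with the largest k >= 1 whose denominator stays <= 30; these approach x as k grows, and every other convergent or intermediate fraction in range is farther away.
Largest k: floor((30 - q_2)/q_3) = floor((30 - 3)/4) = 6.
That gives (6*23 + 17)/(6*4 + 3) = 155/27.
Compare the errors: |x - 23/4| = |362*4 - 23*63|/(63*4) = 1/252, and |x - 155/27| = |362*27 - 155*63|/(63*27) = 9/1701.
Cross-multiplying, 1*1701 = 1701 < 2268 = 9*252, so 1/252 is smaller: the convergent 23/4 is closer to x than 155/27.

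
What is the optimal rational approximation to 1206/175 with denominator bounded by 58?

Expand x = 1206/175 as a continued fraction with the Euclidean algorithm:
  1206 = 6*175 + 156, so a_0 = 6.
  175 = 1*156 + 19, so a_1 = 1.
  156 = 8*19 + 4, so a_2 = 8.
  19 = 4*4 + 3, so a_3 = 4.
  4 = 1*3 + 1, so a_4 = 1.
  3 = 3*1 + 0, so a_5 = 3.
so x = [6; 1, 8, 4, 1, 3].
Convergents (p_i = a_i*p_{i-1} + p_{i-2}, q_i = a_i*q_{i-1} + q_{i-2} with p_{-2}=0, p_{-1}=1, q_{-2}=1, q_{-1}=0), until the denominator exceeds 58:
  i=0: a_0=6, p_0 = 6*1 + 0 = 6, q_0 = 6*0 + 1 = 1.
  i=1: a_1=1, p_1 = 1*6 + 1 = 7, q_1 = 1*1 + 0 = 1.
  i=2: a_2=8, p_2 = 8*7 + 6 = 62, q_2 = 8*1 + 1 = 9.
  i=3: a_3=4, p_3 = 4*62 + 7 = 255, q_3 = 4*9 + 1 = 37.
  i=4: a_4=1, p_4 = 1*255 + 62 = 317, q_4 = 1*37 + 9 = 46.
  i=5: a_5=3, p_5 = 3*317 + 255 = 1206, q_5 = 3*46 + 37 = 175.
q_5 = 175 > 58, so the last convergent with denominator <= 58 is p_4/q_4 = 317/46.
The closest fraction with denominator <= 58 is either p_4/q_4 or the intermediate fraction (k*p_4 + p_3)/(k*q_4 + q_3) with the largest k >= 1 whose denominator stays <= 58; these approach x as k grows, and every other convergent or intermediate fraction in range is farther away.
Largest k: floor((58 - q_3)/q_4) = floor((58 - 37)/46) = 0.
Since k = 0, no intermediate fraction beyond p_4/q_4 has denominator <= 58, so the convergent 317/46 is the closest (its error is |1206*46 - 317*175|/(175*46) = 1/8050).

317/46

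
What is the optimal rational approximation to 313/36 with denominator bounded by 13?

113/13

Expand x = 313/36 as a continued fraction with the Euclidean algorithm:
  313 = 8*36 + 25, so a_0 = 8.
  36 = 1*25 + 11, so a_1 = 1.
  25 = 2*11 + 3, so a_2 = 2.
  11 = 3*3 + 2, so a_3 = 3.
  3 = 1*2 + 1, so a_4 = 1.
  2 = 2*1 + 0, so a_5 = 2.
so x = [8; 1, 2, 3, 1, 2].
Convergents (p_i = a_i*p_{i-1} + p_{i-2}, q_i = a_i*q_{i-1} + q_{i-2} with p_{-2}=0, p_{-1}=1, q_{-2}=1, q_{-1}=0), until the denominator exceeds 13:
  i=0: a_0=8, p_0 = 8*1 + 0 = 8, q_0 = 8*0 + 1 = 1.
  i=1: a_1=1, p_1 = 1*8 + 1 = 9, q_1 = 1*1 + 0 = 1.
  i=2: a_2=2, p_2 = 2*9 + 8 = 26, q_2 = 2*1 + 1 = 3.
  i=3: a_3=3, p_3 = 3*26 + 9 = 87, q_3 = 3*3 + 1 = 10.
  i=4: a_4=1, p_4 = 1*87 + 26 = 113, q_4 = 1*10 + 3 = 13.
  i=5: a_5=2, p_5 = 2*113 + 87 = 313, q_5 = 2*13 + 10 = 36.
q_5 = 36 > 13, so the last convergent with denominator <= 13 is p_4/q_4 = 113/13.
The closest fraction with denominator <= 13 is either p_4/q_4 or the intermediate fraction (k*p_4 + p_3)/(k*q_4 + q_3) with the largest k >= 1 whose denominator stays <= 13; these approach x as k grows, and every other convergent or intermediate fraction in range is farther away.
Largest k: floor((13 - q_3)/q_4) = floor((13 - 10)/13) = 0.
Since k = 0, no intermediate fraction beyond p_4/q_4 has denominator <= 13, so the convergent 113/13 is the closest (its error is |313*13 - 113*36|/(36*13) = 1/468).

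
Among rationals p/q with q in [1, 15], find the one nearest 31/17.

20/11

Expand x = 31/17 as a continued fraction with the Euclidean algorithm:
  31 = 1*17 + 14, so a_0 = 1.
  17 = 1*14 + 3, so a_1 = 1.
  14 = 4*3 + 2, so a_2 = 4.
  3 = 1*2 + 1, so a_3 = 1.
  2 = 2*1 + 0, so a_4 = 2.
so x = [1; 1, 4, 1, 2].
Convergents (p_i = a_i*p_{i-1} + p_{i-2}, q_i = a_i*q_{i-1} + q_{i-2} with p_{-2}=0, p_{-1}=1, q_{-2}=1, q_{-1}=0), until the denominator exceeds 15:
  i=0: a_0=1, p_0 = 1*1 + 0 = 1, q_0 = 1*0 + 1 = 1.
  i=1: a_1=1, p_1 = 1*1 + 1 = 2, q_1 = 1*1 + 0 = 1.
  i=2: a_2=4, p_2 = 4*2 + 1 = 9, q_2 = 4*1 + 1 = 5.
  i=3: a_3=1, p_3 = 1*9 + 2 = 11, q_3 = 1*5 + 1 = 6.
  i=4: a_4=2, p_4 = 2*11 + 9 = 31, q_4 = 2*6 + 5 = 17.
q_4 = 17 > 15, so the last convergent with denominator <= 15 is p_3/q_3 = 11/6.
The closest fraction with denominator <= 15 is either p_3/q_3 or the intermediate fraction (k*p_3 + p_2)/(k*q_3 + q_2) with the largest k >= 1 whose denominator stays <= 15; these approach x as k grows, and every other convergent or intermediate fraction in range is farther away.
Largest k: floor((15 - q_2)/q_3) = floor((15 - 5)/6) = 1.
That gives (1*11 + 9)/(1*6 + 5) = 20/11.
Compare the errors: |x - 11/6| = |31*6 - 11*17|/(17*6) = 1/102, and |x - 20/11| = |31*11 - 20*17|/(17*11) = 1/187.
Cross-multiplying, 1*102 = 102 < 187 = 1*187, so 1/187 is smaller: the intermediate fraction 20/11 is closer to x than 11/6.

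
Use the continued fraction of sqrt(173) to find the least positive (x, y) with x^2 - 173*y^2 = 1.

(x, y) = (2499849, 190060)

First expand sqrt(173) as a continued fraction. With x_i = (sqrt(173) + m_i)/d_i and (m_0, d_0) = (0, 1): a_0 = floor(sqrt(173)) = 13, since 13^2 = 169 <= 173 < 196 = 14^2.
Iterate m_{i+1} = d_i*a_i - m_i, d_{i+1} = (173 - m_{i+1}^2)/d_i, a_{i+1} = floor((a_0 + m_{i+1})/d_{i+1}):
  m_1 = 1*13 - 0 = 13, d_1 = (173 - 13^2)/1 = 4/1 = 4, a_1 = floor((13 + 13)/4) = 6.
  m_2 = 4*6 - 13 = 11, d_2 = (173 - 11^2)/4 = 52/4 = 13, a_2 = floor((13 + 11)/13) = 1.
  m_3 = 13*1 - 11 = 2, d_3 = (173 - 2^2)/13 = 169/13 = 13, a_3 = floor((13 + 2)/13) = 1.
  m_4 = 13*1 - 2 = 11, d_4 = (173 - 11^2)/13 = 52/13 = 4, a_4 = floor((13 + 11)/4) = 6.
  m_5 = 4*6 - 11 = 13, d_5 = (173 - 13^2)/4 = 4/4 = 1, a_5 = floor((13 + 13)/1) = 26.
  m_6 = 1*26 - 13 = 13, d_6 = (173 - 13^2)/1 = 4/1 = 4: (m_6, d_6) = (m_1, d_1) = (13, 4), so from here the quotients repeat a_1, ..., a_5; the period length is 5.
So sqrt(173) = [13; (6, 1, 1, 6, 26)] with period length k = 5.
k is odd, so (p_{k-1}, q_{k-1}) only solves x^2 - 173y^2 = -1 and the fundamental solution of x^2 - 173y^2 = 1 is (p_{2k-1}, q_{2k-1}) = (p_9, q_9); compute convergents through index 9, running through the period twice.
Convergents (p_i = a_i*p_{i-1} + p_{i-2}, q_i = a_i*q_{i-1} + q_{i-2} with p_{-2}=0, p_{-1}=1, q_{-2}=1, q_{-1}=0):
  i=0: a_0=13, p_0 = 13*1 + 0 = 13, q_0 = 13*0 + 1 = 1.
  i=1: a_1=6, p_1 = 6*13 + 1 = 79, q_1 = 6*1 + 0 = 6.
  i=2: a_2=1, p_2 = 1*79 + 13 = 92, q_2 = 1*6 + 1 = 7.
  i=3: a_3=1, p_3 = 1*92 + 79 = 171, q_3 = 1*7 + 6 = 13.
  i=4: a_4=6, p_4 = 6*171 + 92 = 1118, q_4 = 6*13 + 7 = 85.
  i=5: a_5=26, p_5 = 26*1118 + 171 = 29239, q_5 = 26*85 + 13 = 2223.
  i=6: a_6=6, p_6 = 6*29239 + 1118 = 176552, q_6 = 6*2223 + 85 = 13423.
  i=7: a_7=1, p_7 = 1*176552 + 29239 = 205791, q_7 = 1*13423 + 2223 = 15646.
  i=8: a_8=1, p_8 = 1*205791 + 176552 = 382343, q_8 = 1*15646 + 13423 = 29069.
  i=9: a_9=6, p_9 = 6*382343 + 205791 = 2499849, q_9 = 6*29069 + 15646 = 190060.
Indeed p_4^2 - 173*q_4^2 = 1249924 - 1249925 = -1, not +1.
Check: 2499849^2 - 173*190060^2 = 6249245022801 - 6249245022800 = 1, so (x, y) = (2499849, 190060) solves the equation, and by the theorem it is the least positive solution.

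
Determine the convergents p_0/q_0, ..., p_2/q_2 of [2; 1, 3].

Using the convergent recurrence p_i = a_i*p_{i-1} + p_{i-2}, q_i = a_i*q_{i-1} + q_{i-2} with p_{-2}=0, p_{-1}=1, q_{-2}=1, q_{-1}=0:
  i=0: a_0=2, p_0 = 2*1 + 0 = 2, q_0 = 2*0 + 1 = 1.
  i=1: a_1=1, p_1 = 1*2 + 1 = 3, q_1 = 1*1 + 0 = 1.
  i=2: a_2=3, p_2 = 3*3 + 2 = 11, q_2 = 3*1 + 1 = 4.

2/1, 3/1, 11/4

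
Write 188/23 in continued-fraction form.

[8; 5, 1, 3]

Run the Euclidean algorithm on 188 and 23; the successive quotients are the partial quotients a_0, a_1, ... (each step inverts the fractional part left over by the previous one):
  188 = 8*23 + 4, so a_0 = 8.
  23 = 5*4 + 3, so a_1 = 5.
  4 = 1*3 + 1, so a_2 = 1.
  3 = 3*1 + 0, so a_3 = 3.
The remainder reaches 0 after 4 divisions, so the expansion has 4 partial quotients, read off in order.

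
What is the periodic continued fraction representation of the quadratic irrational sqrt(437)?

[20; (1, 9, 2, 9, 1, 40)]

Write x_i = (sqrt(437) + m_i)/d_i with (m_0, d_0) = (0, 1). a_0 = floor(sqrt(437)) = 20, since 20^2 = 400 <= 437 < 441 = 21^2.
Iterate m_{i+1} = d_i*a_i - m_i, d_{i+1} = (437 - m_{i+1}^2)/d_i, a_{i+1} = floor((a_0 + m_{i+1})/d_{i+1}):
  m_1 = 1*20 - 0 = 20, d_1 = (437 - 20^2)/1 = 37/1 = 37, a_1 = floor((20 + 20)/37) = 1.
  m_2 = 37*1 - 20 = 17, d_2 = (437 - 17^2)/37 = 148/37 = 4, a_2 = floor((20 + 17)/4) = 9.
  m_3 = 4*9 - 17 = 19, d_3 = (437 - 19^2)/4 = 76/4 = 19, a_3 = floor((20 + 19)/19) = 2.
  m_4 = 19*2 - 19 = 19, d_4 = (437 - 19^2)/19 = 76/19 = 4, a_4 = floor((20 + 19)/4) = 9.
  m_5 = 4*9 - 19 = 17, d_5 = (437 - 17^2)/4 = 148/4 = 37, a_5 = floor((20 + 17)/37) = 1.
  m_6 = 37*1 - 17 = 20, d_6 = (437 - 20^2)/37 = 37/37 = 1, a_6 = floor((20 + 20)/1) = 40.
  m_7 = 1*40 - 20 = 20, d_7 = (437 - 20^2)/1 = 37/1 = 37: (m_7, d_7) = (m_1, d_1) = (20, 37), so from here the quotients repeat a_1, ..., a_6; the period length is 6.
Hence the expansion of sqrt(437) is a_0 = 20 followed by the repeating block 1, 9, 2, 9, 1, 40 (period 6).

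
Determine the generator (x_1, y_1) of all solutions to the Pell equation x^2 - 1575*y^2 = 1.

First expand sqrt(1575) as a continued fraction. With x_i = (sqrt(1575) + m_i)/d_i and (m_0, d_0) = (0, 1): a_0 = floor(sqrt(1575)) = 39, since 39^2 = 1521 <= 1575 < 1600 = 40^2.
Iterate m_{i+1} = d_i*a_i - m_i, d_{i+1} = (1575 - m_{i+1}^2)/d_i, a_{i+1} = floor((a_0 + m_{i+1})/d_{i+1}):
  m_1 = 1*39 - 0 = 39, d_1 = (1575 - 39^2)/1 = 54/1 = 54, a_1 = floor((39 + 39)/54) = 1.
  m_2 = 54*1 - 39 = 15, d_2 = (1575 - 15^2)/54 = 1350/54 = 25, a_2 = floor((39 + 15)/25) = 2.
  m_3 = 25*2 - 15 = 35, d_3 = (1575 - 35^2)/25 = 350/25 = 14, a_3 = floor((39 + 35)/14) = 5.
  m_4 = 14*5 - 35 = 35, d_4 = (1575 - 35^2)/14 = 350/14 = 25, a_4 = floor((39 + 35)/25) = 2.
  m_5 = 25*2 - 35 = 15, d_5 = (1575 - 15^2)/25 = 1350/25 = 54, a_5 = floor((39 + 15)/54) = 1.
  m_6 = 54*1 - 15 = 39, d_6 = (1575 - 39^2)/54 = 54/54 = 1, a_6 = floor((39 + 39)/1) = 78.
  m_7 = 1*78 - 39 = 39, d_7 = (1575 - 39^2)/1 = 54/1 = 54: (m_7, d_7) = (m_1, d_1) = (39, 54), so from here the quotients repeat a_1, ..., a_6; the period length is 6.
So sqrt(1575) = [39; (1, 2, 5, 2, 1, 78)] with period length k = 6.
k is even, so the fundamental solution of x^2 - 1575y^2 = 1 is (p_{k-1}, q_{k-1}) = (p_5, q_5); compute convergents through index 5.
Convergents (p_i = a_i*p_{i-1} + p_{i-2}, q_i = a_i*q_{i-1} + q_{i-2} with p_{-2}=0, p_{-1}=1, q_{-2}=1, q_{-1}=0):
  i=0: a_0=39, p_0 = 39*1 + 0 = 39, q_0 = 39*0 + 1 = 1.
  i=1: a_1=1, p_1 = 1*39 + 1 = 40, q_1 = 1*1 + 0 = 1.
  i=2: a_2=2, p_2 = 2*40 + 39 = 119, q_2 = 2*1 + 1 = 3.
  i=3: a_3=5, p_3 = 5*119 + 40 = 635, q_3 = 5*3 + 1 = 16.
  i=4: a_4=2, p_4 = 2*635 + 119 = 1389, q_4 = 2*16 + 3 = 35.
  i=5: a_5=1, p_5 = 1*1389 + 635 = 2024, q_5 = 1*35 + 16 = 51.
Check: 2024^2 - 1575*51^2 = 4096576 - 4096575 = 1, so (x, y) = (2024, 51) solves the equation, and by the theorem it is the least positive solution.

(x, y) = (2024, 51)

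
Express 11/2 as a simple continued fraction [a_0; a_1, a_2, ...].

Run the Euclidean algorithm on 11 and 2; the successive quotients are the partial quotients a_0, a_1, ... (each step inverts the fractional part left over by the previous one):
  11 = 5*2 + 1, so a_0 = 5.
  2 = 2*1 + 0, so a_1 = 2.
The remainder reaches 0 after 2 divisions, so the expansion has 2 partial quotients, read off in order.

[5; 2]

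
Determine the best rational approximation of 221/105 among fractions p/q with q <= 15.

21/10

Expand x = 221/105 as a continued fraction with the Euclidean algorithm:
  221 = 2*105 + 11, so a_0 = 2.
  105 = 9*11 + 6, so a_1 = 9.
  11 = 1*6 + 5, so a_2 = 1.
  6 = 1*5 + 1, so a_3 = 1.
  5 = 5*1 + 0, so a_4 = 5.
so x = [2; 9, 1, 1, 5].
Convergents (p_i = a_i*p_{i-1} + p_{i-2}, q_i = a_i*q_{i-1} + q_{i-2} with p_{-2}=0, p_{-1}=1, q_{-2}=1, q_{-1}=0), until the denominator exceeds 15:
  i=0: a_0=2, p_0 = 2*1 + 0 = 2, q_0 = 2*0 + 1 = 1.
  i=1: a_1=9, p_1 = 9*2 + 1 = 19, q_1 = 9*1 + 0 = 9.
  i=2: a_2=1, p_2 = 1*19 + 2 = 21, q_2 = 1*9 + 1 = 10.
  i=3: a_3=1, p_3 = 1*21 + 19 = 40, q_3 = 1*10 + 9 = 19.
q_3 = 19 > 15, so the last convergent with denominator <= 15 is p_2/q_2 = 21/10.
The closest fraction with denominator <= 15 is either p_2/q_2 or the intermediate fraction (k*p_2 + p_1)/(k*q_2 + q_1) with the largest k >= 1 whose denominator stays <= 15; these approach x as k grows, and every other convergent or intermediate fraction in range is farther away.
Largest k: floor((15 - q_1)/q_2) = floor((15 - 9)/10) = 0.
Since k = 0, no intermediate fraction beyond p_2/q_2 has denominator <= 15, so the convergent 21/10 is the closest (its error is |221*10 - 21*105|/(105*10) = 5/1050).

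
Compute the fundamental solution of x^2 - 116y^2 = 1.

First expand sqrt(116) as a continued fraction. With x_i = (sqrt(116) + m_i)/d_i and (m_0, d_0) = (0, 1): a_0 = floor(sqrt(116)) = 10, since 10^2 = 100 <= 116 < 121 = 11^2.
Iterate m_{i+1} = d_i*a_i - m_i, d_{i+1} = (116 - m_{i+1}^2)/d_i, a_{i+1} = floor((a_0 + m_{i+1})/d_{i+1}):
  m_1 = 1*10 - 0 = 10, d_1 = (116 - 10^2)/1 = 16/1 = 16, a_1 = floor((10 + 10)/16) = 1.
  m_2 = 16*1 - 10 = 6, d_2 = (116 - 6^2)/16 = 80/16 = 5, a_2 = floor((10 + 6)/5) = 3.
  m_3 = 5*3 - 6 = 9, d_3 = (116 - 9^2)/5 = 35/5 = 7, a_3 = floor((10 + 9)/7) = 2.
  m_4 = 7*2 - 9 = 5, d_4 = (116 - 5^2)/7 = 91/7 = 13, a_4 = floor((10 + 5)/13) = 1.
  m_5 = 13*1 - 5 = 8, d_5 = (116 - 8^2)/13 = 52/13 = 4, a_5 = floor((10 + 8)/4) = 4.
  m_6 = 4*4 - 8 = 8, d_6 = (116 - 8^2)/4 = 52/4 = 13, a_6 = floor((10 + 8)/13) = 1.
  m_7 = 13*1 - 8 = 5, d_7 = (116 - 5^2)/13 = 91/13 = 7, a_7 = floor((10 + 5)/7) = 2.
  m_8 = 7*2 - 5 = 9, d_8 = (116 - 9^2)/7 = 35/7 = 5, a_8 = floor((10 + 9)/5) = 3.
  m_9 = 5*3 - 9 = 6, d_9 = (116 - 6^2)/5 = 80/5 = 16, a_9 = floor((10 + 6)/16) = 1.
  m_10 = 16*1 - 6 = 10, d_10 = (116 - 10^2)/16 = 16/16 = 1, a_10 = floor((10 + 10)/1) = 20.
  m_11 = 1*20 - 10 = 10, d_11 = (116 - 10^2)/1 = 16/1 = 16: (m_11, d_11) = (m_1, d_1) = (10, 16), so from here the quotients repeat a_1, ..., a_10; the period length is 10.
So sqrt(116) = [10; (1, 3, 2, 1, 4, 1, 2, 3, 1, 20)] with period length k = 10.
k is even, so the fundamental solution of x^2 - 116y^2 = 1 is (p_{k-1}, q_{k-1}) = (p_9, q_9); compute convergents through index 9.
Convergents (p_i = a_i*p_{i-1} + p_{i-2}, q_i = a_i*q_{i-1} + q_{i-2} with p_{-2}=0, p_{-1}=1, q_{-2}=1, q_{-1}=0):
  i=0: a_0=10, p_0 = 10*1 + 0 = 10, q_0 = 10*0 + 1 = 1.
  i=1: a_1=1, p_1 = 1*10 + 1 = 11, q_1 = 1*1 + 0 = 1.
  i=2: a_2=3, p_2 = 3*11 + 10 = 43, q_2 = 3*1 + 1 = 4.
  i=3: a_3=2, p_3 = 2*43 + 11 = 97, q_3 = 2*4 + 1 = 9.
  i=4: a_4=1, p_4 = 1*97 + 43 = 140, q_4 = 1*9 + 4 = 13.
  i=5: a_5=4, p_5 = 4*140 + 97 = 657, q_5 = 4*13 + 9 = 61.
  i=6: a_6=1, p_6 = 1*657 + 140 = 797, q_6 = 1*61 + 13 = 74.
  i=7: a_7=2, p_7 = 2*797 + 657 = 2251, q_7 = 2*74 + 61 = 209.
  i=8: a_8=3, p_8 = 3*2251 + 797 = 7550, q_8 = 3*209 + 74 = 701.
  i=9: a_9=1, p_9 = 1*7550 + 2251 = 9801, q_9 = 1*701 + 209 = 910.
Check: 9801^2 - 116*910^2 = 96059601 - 96059600 = 1, so (x, y) = (9801, 910) solves the equation, and by the theorem it is the least positive solution.

(x, y) = (9801, 910)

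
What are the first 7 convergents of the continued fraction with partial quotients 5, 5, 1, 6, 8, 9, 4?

Using the convergent recurrence p_i = a_i*p_{i-1} + p_{i-2}, q_i = a_i*q_{i-1} + q_{i-2} with p_{-2}=0, p_{-1}=1, q_{-2}=1, q_{-1}=0:
  i=0: a_0=5, p_0 = 5*1 + 0 = 5, q_0 = 5*0 + 1 = 1.
  i=1: a_1=5, p_1 = 5*5 + 1 = 26, q_1 = 5*1 + 0 = 5.
  i=2: a_2=1, p_2 = 1*26 + 5 = 31, q_2 = 1*5 + 1 = 6.
  i=3: a_3=6, p_3 = 6*31 + 26 = 212, q_3 = 6*6 + 5 = 41.
  i=4: a_4=8, p_4 = 8*212 + 31 = 1727, q_4 = 8*41 + 6 = 334.
  i=5: a_5=9, p_5 = 9*1727 + 212 = 15755, q_5 = 9*334 + 41 = 3047.
  i=6: a_6=4, p_6 = 4*15755 + 1727 = 64747, q_6 = 4*3047 + 334 = 12522.

5/1, 26/5, 31/6, 212/41, 1727/334, 15755/3047, 64747/12522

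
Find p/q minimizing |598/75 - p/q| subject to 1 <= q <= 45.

303/38

Expand x = 598/75 as a continued fraction with the Euclidean algorithm:
  598 = 7*75 + 73, so a_0 = 7.
  75 = 1*73 + 2, so a_1 = 1.
  73 = 36*2 + 1, so a_2 = 36.
  2 = 2*1 + 0, so a_3 = 2.
so x = [7; 1, 36, 2].
Convergents (p_i = a_i*p_{i-1} + p_{i-2}, q_i = a_i*q_{i-1} + q_{i-2} with p_{-2}=0, p_{-1}=1, q_{-2}=1, q_{-1}=0), until the denominator exceeds 45:
  i=0: a_0=7, p_0 = 7*1 + 0 = 7, q_0 = 7*0 + 1 = 1.
  i=1: a_1=1, p_1 = 1*7 + 1 = 8, q_1 = 1*1 + 0 = 1.
  i=2: a_2=36, p_2 = 36*8 + 7 = 295, q_2 = 36*1 + 1 = 37.
  i=3: a_3=2, p_3 = 2*295 + 8 = 598, q_3 = 2*37 + 1 = 75.
q_3 = 75 > 45, so the last convergent with denominator <= 45 is p_2/q_2 = 295/37.
The closest fraction with denominator <= 45 is either p_2/q_2 or the intermediate fraction (k*p_2 + p_1)/(k*q_2 + q_1) with the largest k >= 1 whose denominator stays <= 45; these approach x as k grows, and every other convergent or intermediate fraction in range is farther away.
Largest k: floor((45 - q_1)/q_2) = floor((45 - 1)/37) = 1.
That gives (1*295 + 8)/(1*37 + 1) = 303/38.
Compare the errors: |x - 295/37| = |598*37 - 295*75|/(75*37) = 1/2775, and |x - 303/38| = |598*38 - 303*75|/(75*38) = 1/2850.
Cross-multiplying, 1*2775 = 2775 < 2850 = 1*2850, so 1/2850 is smaller: the intermediate fraction 303/38 is closer to x than 295/37.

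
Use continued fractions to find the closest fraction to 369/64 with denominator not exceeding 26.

98/17

Expand x = 369/64 as a continued fraction with the Euclidean algorithm:
  369 = 5*64 + 49, so a_0 = 5.
  64 = 1*49 + 15, so a_1 = 1.
  49 = 3*15 + 4, so a_2 = 3.
  15 = 3*4 + 3, so a_3 = 3.
  4 = 1*3 + 1, so a_4 = 1.
  3 = 3*1 + 0, so a_5 = 3.
so x = [5; 1, 3, 3, 1, 3].
Convergents (p_i = a_i*p_{i-1} + p_{i-2}, q_i = a_i*q_{i-1} + q_{i-2} with p_{-2}=0, p_{-1}=1, q_{-2}=1, q_{-1}=0), until the denominator exceeds 26:
  i=0: a_0=5, p_0 = 5*1 + 0 = 5, q_0 = 5*0 + 1 = 1.
  i=1: a_1=1, p_1 = 1*5 + 1 = 6, q_1 = 1*1 + 0 = 1.
  i=2: a_2=3, p_2 = 3*6 + 5 = 23, q_2 = 3*1 + 1 = 4.
  i=3: a_3=3, p_3 = 3*23 + 6 = 75, q_3 = 3*4 + 1 = 13.
  i=4: a_4=1, p_4 = 1*75 + 23 = 98, q_4 = 1*13 + 4 = 17.
  i=5: a_5=3, p_5 = 3*98 + 75 = 369, q_5 = 3*17 + 13 = 64.
q_5 = 64 > 26, so the last convergent with denominator <= 26 is p_4/q_4 = 98/17.
The closest fraction with denominator <= 26 is either p_4/q_4 or the intermediate fraction (k*p_4 + p_3)/(k*q_4 + q_3) with the largest k >= 1 whose denominator stays <= 26; these approach x as k grows, and every other convergent or intermediate fraction in range is farther away.
Largest k: floor((26 - q_3)/q_4) = floor((26 - 13)/17) = 0.
Since k = 0, no intermediate fraction beyond p_4/q_4 has denominator <= 26, so the convergent 98/17 is the closest (its error is |369*17 - 98*64|/(64*17) = 1/1088).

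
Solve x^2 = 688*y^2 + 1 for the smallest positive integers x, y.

(x, y) = (24248647, 924471)

First expand sqrt(688) as a continued fraction. With x_i = (sqrt(688) + m_i)/d_i and (m_0, d_0) = (0, 1): a_0 = floor(sqrt(688)) = 26, since 26^2 = 676 <= 688 < 729 = 27^2.
Iterate m_{i+1} = d_i*a_i - m_i, d_{i+1} = (688 - m_{i+1}^2)/d_i, a_{i+1} = floor((a_0 + m_{i+1})/d_{i+1}):
  m_1 = 1*26 - 0 = 26, d_1 = (688 - 26^2)/1 = 12/1 = 12, a_1 = floor((26 + 26)/12) = 4.
  m_2 = 12*4 - 26 = 22, d_2 = (688 - 22^2)/12 = 204/12 = 17, a_2 = floor((26 + 22)/17) = 2.
  m_3 = 17*2 - 22 = 12, d_3 = (688 - 12^2)/17 = 544/17 = 32, a_3 = floor((26 + 12)/32) = 1.
  m_4 = 32*1 - 12 = 20, d_4 = (688 - 20^2)/32 = 288/32 = 9, a_4 = floor((26 + 20)/9) = 5.
  m_5 = 9*5 - 20 = 25, d_5 = (688 - 25^2)/9 = 63/9 = 7, a_5 = floor((26 + 25)/7) = 7.
  m_6 = 7*7 - 25 = 24, d_6 = (688 - 24^2)/7 = 112/7 = 16, a_6 = floor((26 + 24)/16) = 3.
  m_7 = 16*3 - 24 = 24, d_7 = (688 - 24^2)/16 = 112/16 = 7, a_7 = floor((26 + 24)/7) = 7.
  m_8 = 7*7 - 24 = 25, d_8 = (688 - 25^2)/7 = 63/7 = 9, a_8 = floor((26 + 25)/9) = 5.
  m_9 = 9*5 - 25 = 20, d_9 = (688 - 20^2)/9 = 288/9 = 32, a_9 = floor((26 + 20)/32) = 1.
  m_10 = 32*1 - 20 = 12, d_10 = (688 - 12^2)/32 = 544/32 = 17, a_10 = floor((26 + 12)/17) = 2.
  m_11 = 17*2 - 12 = 22, d_11 = (688 - 22^2)/17 = 204/17 = 12, a_11 = floor((26 + 22)/12) = 4.
  m_12 = 12*4 - 22 = 26, d_12 = (688 - 26^2)/12 = 12/12 = 1, a_12 = floor((26 + 26)/1) = 52.
  m_13 = 1*52 - 26 = 26, d_13 = (688 - 26^2)/1 = 12/1 = 12: (m_13, d_13) = (m_1, d_1) = (26, 12), so from here the quotients repeat a_1, ..., a_12; the period length is 12.
So sqrt(688) = [26; (4, 2, 1, 5, 7, 3, 7, 5, 1, 2, 4, 52)] with period length k = 12.
k is even, so the fundamental solution of x^2 - 688y^2 = 1 is (p_{k-1}, q_{k-1}) = (p_11, q_11); compute convergents through index 11.
Convergents (p_i = a_i*p_{i-1} + p_{i-2}, q_i = a_i*q_{i-1} + q_{i-2} with p_{-2}=0, p_{-1}=1, q_{-2}=1, q_{-1}=0):
  i=0: a_0=26, p_0 = 26*1 + 0 = 26, q_0 = 26*0 + 1 = 1.
  i=1: a_1=4, p_1 = 4*26 + 1 = 105, q_1 = 4*1 + 0 = 4.
  i=2: a_2=2, p_2 = 2*105 + 26 = 236, q_2 = 2*4 + 1 = 9.
  i=3: a_3=1, p_3 = 1*236 + 105 = 341, q_3 = 1*9 + 4 = 13.
  i=4: a_4=5, p_4 = 5*341 + 236 = 1941, q_4 = 5*13 + 9 = 74.
  i=5: a_5=7, p_5 = 7*1941 + 341 = 13928, q_5 = 7*74 + 13 = 531.
  i=6: a_6=3, p_6 = 3*13928 + 1941 = 43725, q_6 = 3*531 + 74 = 1667.
  i=7: a_7=7, p_7 = 7*43725 + 13928 = 320003, q_7 = 7*1667 + 531 = 12200.
  i=8: a_8=5, p_8 = 5*320003 + 43725 = 1643740, q_8 = 5*12200 + 1667 = 62667.
  i=9: a_9=1, p_9 = 1*1643740 + 320003 = 1963743, q_9 = 1*62667 + 12200 = 74867.
  i=10: a_10=2, p_10 = 2*1963743 + 1643740 = 5571226, q_10 = 2*74867 + 62667 = 212401.
  i=11: a_11=4, p_11 = 4*5571226 + 1963743 = 24248647, q_11 = 4*212401 + 74867 = 924471.
Check: 24248647^2 - 688*924471^2 = 587996881330609 - 587996881330608 = 1, so (x, y) = (24248647, 924471) solves the equation, and by the theorem it is the least positive solution.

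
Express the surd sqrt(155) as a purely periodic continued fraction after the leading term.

Write x_i = (sqrt(155) + m_i)/d_i with (m_0, d_0) = (0, 1). a_0 = floor(sqrt(155)) = 12, since 12^2 = 144 <= 155 < 169 = 13^2.
Iterate m_{i+1} = d_i*a_i - m_i, d_{i+1} = (155 - m_{i+1}^2)/d_i, a_{i+1} = floor((a_0 + m_{i+1})/d_{i+1}):
  m_1 = 1*12 - 0 = 12, d_1 = (155 - 12^2)/1 = 11/1 = 11, a_1 = floor((12 + 12)/11) = 2.
  m_2 = 11*2 - 12 = 10, d_2 = (155 - 10^2)/11 = 55/11 = 5, a_2 = floor((12 + 10)/5) = 4.
  m_3 = 5*4 - 10 = 10, d_3 = (155 - 10^2)/5 = 55/5 = 11, a_3 = floor((12 + 10)/11) = 2.
  m_4 = 11*2 - 10 = 12, d_4 = (155 - 12^2)/11 = 11/11 = 1, a_4 = floor((12 + 12)/1) = 24.
  m_5 = 1*24 - 12 = 12, d_5 = (155 - 12^2)/1 = 11/1 = 11: (m_5, d_5) = (m_1, d_1) = (12, 11), so from here the quotients repeat a_1, ..., a_4; the period length is 4.
Hence the expansion of sqrt(155) is a_0 = 12 followed by the repeating block 2, 4, 2, 24 (period 4).

[12; (2, 4, 2, 24)]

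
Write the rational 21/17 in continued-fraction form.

[1; 4, 4]

Run the Euclidean algorithm on 21 and 17; the successive quotients are the partial quotients a_0, a_1, ... (each step inverts the fractional part left over by the previous one):
  21 = 1*17 + 4, so a_0 = 1.
  17 = 4*4 + 1, so a_1 = 4.
  4 = 4*1 + 0, so a_2 = 4.
The remainder reaches 0 after 3 divisions, so the expansion has 3 partial quotients, read off in order.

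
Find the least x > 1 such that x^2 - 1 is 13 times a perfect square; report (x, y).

First expand sqrt(13) as a continued fraction. With x_i = (sqrt(13) + m_i)/d_i and (m_0, d_0) = (0, 1): a_0 = floor(sqrt(13)) = 3, since 3^2 = 9 <= 13 < 16 = 4^2.
Iterate m_{i+1} = d_i*a_i - m_i, d_{i+1} = (13 - m_{i+1}^2)/d_i, a_{i+1} = floor((a_0 + m_{i+1})/d_{i+1}):
  m_1 = 1*3 - 0 = 3, d_1 = (13 - 3^2)/1 = 4/1 = 4, a_1 = floor((3 + 3)/4) = 1.
  m_2 = 4*1 - 3 = 1, d_2 = (13 - 1^2)/4 = 12/4 = 3, a_2 = floor((3 + 1)/3) = 1.
  m_3 = 3*1 - 1 = 2, d_3 = (13 - 2^2)/3 = 9/3 = 3, a_3 = floor((3 + 2)/3) = 1.
  m_4 = 3*1 - 2 = 1, d_4 = (13 - 1^2)/3 = 12/3 = 4, a_4 = floor((3 + 1)/4) = 1.
  m_5 = 4*1 - 1 = 3, d_5 = (13 - 3^2)/4 = 4/4 = 1, a_5 = floor((3 + 3)/1) = 6.
  m_6 = 1*6 - 3 = 3, d_6 = (13 - 3^2)/1 = 4/1 = 4: (m_6, d_6) = (m_1, d_1) = (3, 4), so from here the quotients repeat a_1, ..., a_5; the period length is 5.
So sqrt(13) = [3; (1, 1, 1, 1, 6)] with period length k = 5.
k is odd, so (p_{k-1}, q_{k-1}) only solves x^2 - 13y^2 = -1 and the fundamental solution of x^2 - 13y^2 = 1 is (p_{2k-1}, q_{2k-1}) = (p_9, q_9); compute convergents through index 9, running through the period twice.
Convergents (p_i = a_i*p_{i-1} + p_{i-2}, q_i = a_i*q_{i-1} + q_{i-2} with p_{-2}=0, p_{-1}=1, q_{-2}=1, q_{-1}=0):
  i=0: a_0=3, p_0 = 3*1 + 0 = 3, q_0 = 3*0 + 1 = 1.
  i=1: a_1=1, p_1 = 1*3 + 1 = 4, q_1 = 1*1 + 0 = 1.
  i=2: a_2=1, p_2 = 1*4 + 3 = 7, q_2 = 1*1 + 1 = 2.
  i=3: a_3=1, p_3 = 1*7 + 4 = 11, q_3 = 1*2 + 1 = 3.
  i=4: a_4=1, p_4 = 1*11 + 7 = 18, q_4 = 1*3 + 2 = 5.
  i=5: a_5=6, p_5 = 6*18 + 11 = 119, q_5 = 6*5 + 3 = 33.
  i=6: a_6=1, p_6 = 1*119 + 18 = 137, q_6 = 1*33 + 5 = 38.
  i=7: a_7=1, p_7 = 1*137 + 119 = 256, q_7 = 1*38 + 33 = 71.
  i=8: a_8=1, p_8 = 1*256 + 137 = 393, q_8 = 1*71 + 38 = 109.
  i=9: a_9=1, p_9 = 1*393 + 256 = 649, q_9 = 1*109 + 71 = 180.
Indeed p_4^2 - 13*q_4^2 = 324 - 325 = -1, not +1.
Check: 649^2 - 13*180^2 = 421201 - 421200 = 1, so (x, y) = (649, 180) solves the equation, and by the theorem it is the least positive solution.

(x, y) = (649, 180)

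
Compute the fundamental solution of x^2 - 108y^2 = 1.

First expand sqrt(108) as a continued fraction. With x_i = (sqrt(108) + m_i)/d_i and (m_0, d_0) = (0, 1): a_0 = floor(sqrt(108)) = 10, since 10^2 = 100 <= 108 < 121 = 11^2.
Iterate m_{i+1} = d_i*a_i - m_i, d_{i+1} = (108 - m_{i+1}^2)/d_i, a_{i+1} = floor((a_0 + m_{i+1})/d_{i+1}):
  m_1 = 1*10 - 0 = 10, d_1 = (108 - 10^2)/1 = 8/1 = 8, a_1 = floor((10 + 10)/8) = 2.
  m_2 = 8*2 - 10 = 6, d_2 = (108 - 6^2)/8 = 72/8 = 9, a_2 = floor((10 + 6)/9) = 1.
  m_3 = 9*1 - 6 = 3, d_3 = (108 - 3^2)/9 = 99/9 = 11, a_3 = floor((10 + 3)/11) = 1.
  m_4 = 11*1 - 3 = 8, d_4 = (108 - 8^2)/11 = 44/11 = 4, a_4 = floor((10 + 8)/4) = 4.
  m_5 = 4*4 - 8 = 8, d_5 = (108 - 8^2)/4 = 44/4 = 11, a_5 = floor((10 + 8)/11) = 1.
  m_6 = 11*1 - 8 = 3, d_6 = (108 - 3^2)/11 = 99/11 = 9, a_6 = floor((10 + 3)/9) = 1.
  m_7 = 9*1 - 3 = 6, d_7 = (108 - 6^2)/9 = 72/9 = 8, a_7 = floor((10 + 6)/8) = 2.
  m_8 = 8*2 - 6 = 10, d_8 = (108 - 10^2)/8 = 8/8 = 1, a_8 = floor((10 + 10)/1) = 20.
  m_9 = 1*20 - 10 = 10, d_9 = (108 - 10^2)/1 = 8/1 = 8: (m_9, d_9) = (m_1, d_1) = (10, 8), so from here the quotients repeat a_1, ..., a_8; the period length is 8.
So sqrt(108) = [10; (2, 1, 1, 4, 1, 1, 2, 20)] with period length k = 8.
k is even, so the fundamental solution of x^2 - 108y^2 = 1 is (p_{k-1}, q_{k-1}) = (p_7, q_7); compute convergents through index 7.
Convergents (p_i = a_i*p_{i-1} + p_{i-2}, q_i = a_i*q_{i-1} + q_{i-2} with p_{-2}=0, p_{-1}=1, q_{-2}=1, q_{-1}=0):
  i=0: a_0=10, p_0 = 10*1 + 0 = 10, q_0 = 10*0 + 1 = 1.
  i=1: a_1=2, p_1 = 2*10 + 1 = 21, q_1 = 2*1 + 0 = 2.
  i=2: a_2=1, p_2 = 1*21 + 10 = 31, q_2 = 1*2 + 1 = 3.
  i=3: a_3=1, p_3 = 1*31 + 21 = 52, q_3 = 1*3 + 2 = 5.
  i=4: a_4=4, p_4 = 4*52 + 31 = 239, q_4 = 4*5 + 3 = 23.
  i=5: a_5=1, p_5 = 1*239 + 52 = 291, q_5 = 1*23 + 5 = 28.
  i=6: a_6=1, p_6 = 1*291 + 239 = 530, q_6 = 1*28 + 23 = 51.
  i=7: a_7=2, p_7 = 2*530 + 291 = 1351, q_7 = 2*51 + 28 = 130.
Check: 1351^2 - 108*130^2 = 1825201 - 1825200 = 1, so (x, y) = (1351, 130) solves the equation, and by the theorem it is the least positive solution.

(x, y) = (1351, 130)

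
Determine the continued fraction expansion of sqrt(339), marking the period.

[18; (2, 2, 2, 1, 17, 1, 2, 2, 2, 36)]

Write x_i = (sqrt(339) + m_i)/d_i with (m_0, d_0) = (0, 1). a_0 = floor(sqrt(339)) = 18, since 18^2 = 324 <= 339 < 361 = 19^2.
Iterate m_{i+1} = d_i*a_i - m_i, d_{i+1} = (339 - m_{i+1}^2)/d_i, a_{i+1} = floor((a_0 + m_{i+1})/d_{i+1}):
  m_1 = 1*18 - 0 = 18, d_1 = (339 - 18^2)/1 = 15/1 = 15, a_1 = floor((18 + 18)/15) = 2.
  m_2 = 15*2 - 18 = 12, d_2 = (339 - 12^2)/15 = 195/15 = 13, a_2 = floor((18 + 12)/13) = 2.
  m_3 = 13*2 - 12 = 14, d_3 = (339 - 14^2)/13 = 143/13 = 11, a_3 = floor((18 + 14)/11) = 2.
  m_4 = 11*2 - 14 = 8, d_4 = (339 - 8^2)/11 = 275/11 = 25, a_4 = floor((18 + 8)/25) = 1.
  m_5 = 25*1 - 8 = 17, d_5 = (339 - 17^2)/25 = 50/25 = 2, a_5 = floor((18 + 17)/2) = 17.
  m_6 = 2*17 - 17 = 17, d_6 = (339 - 17^2)/2 = 50/2 = 25, a_6 = floor((18 + 17)/25) = 1.
  m_7 = 25*1 - 17 = 8, d_7 = (339 - 8^2)/25 = 275/25 = 11, a_7 = floor((18 + 8)/11) = 2.
  m_8 = 11*2 - 8 = 14, d_8 = (339 - 14^2)/11 = 143/11 = 13, a_8 = floor((18 + 14)/13) = 2.
  m_9 = 13*2 - 14 = 12, d_9 = (339 - 12^2)/13 = 195/13 = 15, a_9 = floor((18 + 12)/15) = 2.
  m_10 = 15*2 - 12 = 18, d_10 = (339 - 18^2)/15 = 15/15 = 1, a_10 = floor((18 + 18)/1) = 36.
  m_11 = 1*36 - 18 = 18, d_11 = (339 - 18^2)/1 = 15/1 = 15: (m_11, d_11) = (m_1, d_1) = (18, 15), so from here the quotients repeat a_1, ..., a_10; the period length is 10.
Hence the expansion of sqrt(339) is a_0 = 18 followed by the repeating block 2, 2, 2, 1, 17, 1, 2, 2, 2, 36 (period 10).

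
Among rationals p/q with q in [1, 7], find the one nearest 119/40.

3/1

Expand x = 119/40 as a continued fraction with the Euclidean algorithm:
  119 = 2*40 + 39, so a_0 = 2.
  40 = 1*39 + 1, so a_1 = 1.
  39 = 39*1 + 0, so a_2 = 39.
so x = [2; 1, 39].
Convergents (p_i = a_i*p_{i-1} + p_{i-2}, q_i = a_i*q_{i-1} + q_{i-2} with p_{-2}=0, p_{-1}=1, q_{-2}=1, q_{-1}=0), until the denominator exceeds 7:
  i=0: a_0=2, p_0 = 2*1 + 0 = 2, q_0 = 2*0 + 1 = 1.
  i=1: a_1=1, p_1 = 1*2 + 1 = 3, q_1 = 1*1 + 0 = 1.
  i=2: a_2=39, p_2 = 39*3 + 2 = 119, q_2 = 39*1 + 1 = 40.
q_2 = 40 > 7, so the last convergent with denominator <= 7 is p_1/q_1 = 3/1.
The closest fraction with denominator <= 7 is either p_1/q_1 or the intermediate fraction (k*p_1 + p_0)/(k*q_1 + q_0) with the largest k >= 1 whose denominator stays <= 7; these approach x as k grows, and every other convergent or intermediate fraction in range is farther away.
Largest k: floor((7 - q_0)/q_1) = floor((7 - 1)/1) = 6.
That gives (6*3 + 2)/(6*1 + 1) = 20/7.
Compare the errors: |x - 3/1| = |119*1 - 3*40|/(40*1) = 1/40, and |x - 20/7| = |119*7 - 20*40|/(40*7) = 33/280.
Cross-multiplying, 1*280 = 280 < 1320 = 33*40, so 1/40 is smaller: the convergent 3/1 is closer to x than 20/7.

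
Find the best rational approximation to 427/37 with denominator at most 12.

Expand x = 427/37 as a continued fraction with the Euclidean algorithm:
  427 = 11*37 + 20, so a_0 = 11.
  37 = 1*20 + 17, so a_1 = 1.
  20 = 1*17 + 3, so a_2 = 1.
  17 = 5*3 + 2, so a_3 = 5.
  3 = 1*2 + 1, so a_4 = 1.
  2 = 2*1 + 0, so a_5 = 2.
so x = [11; 1, 1, 5, 1, 2].
Convergents (p_i = a_i*p_{i-1} + p_{i-2}, q_i = a_i*q_{i-1} + q_{i-2} with p_{-2}=0, p_{-1}=1, q_{-2}=1, q_{-1}=0), until the denominator exceeds 12:
  i=0: a_0=11, p_0 = 11*1 + 0 = 11, q_0 = 11*0 + 1 = 1.
  i=1: a_1=1, p_1 = 1*11 + 1 = 12, q_1 = 1*1 + 0 = 1.
  i=2: a_2=1, p_2 = 1*12 + 11 = 23, q_2 = 1*1 + 1 = 2.
  i=3: a_3=5, p_3 = 5*23 + 12 = 127, q_3 = 5*2 + 1 = 11.
  i=4: a_4=1, p_4 = 1*127 + 23 = 150, q_4 = 1*11 + 2 = 13.
q_4 = 13 > 12, so the last convergent with denominator <= 12 is p_3/q_3 = 127/11.
The closest fraction with denominator <= 12 is either p_3/q_3 or the intermediate fraction (k*p_3 + p_2)/(k*q_3 + q_2) with the largest k >= 1 whose denominator stays <= 12; these approach x as k grows, and every other convergent or intermediate fraction in range is farther away.
Largest k: floor((12 - q_2)/q_3) = floor((12 - 2)/11) = 0.
Since k = 0, no intermediate fraction beyond p_3/q_3 has denominator <= 12, so the convergent 127/11 is the closest (its error is |427*11 - 127*37|/(37*11) = 2/407).

127/11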